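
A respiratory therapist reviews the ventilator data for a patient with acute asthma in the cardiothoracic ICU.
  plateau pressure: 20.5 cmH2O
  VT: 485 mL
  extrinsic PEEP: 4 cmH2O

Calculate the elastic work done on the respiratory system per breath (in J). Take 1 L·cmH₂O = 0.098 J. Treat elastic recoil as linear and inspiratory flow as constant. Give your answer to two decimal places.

0.39

Elastic work ≈ ½ × (Pplat − PEEP) × Vt = 0.5 × (20.5 − 4) × 0.485 L = 0.5 × 16.5 × 0.485 = 4.001 L·cmH2O.
× 0.098 J/(L·cmH2O) → 0.3921 J.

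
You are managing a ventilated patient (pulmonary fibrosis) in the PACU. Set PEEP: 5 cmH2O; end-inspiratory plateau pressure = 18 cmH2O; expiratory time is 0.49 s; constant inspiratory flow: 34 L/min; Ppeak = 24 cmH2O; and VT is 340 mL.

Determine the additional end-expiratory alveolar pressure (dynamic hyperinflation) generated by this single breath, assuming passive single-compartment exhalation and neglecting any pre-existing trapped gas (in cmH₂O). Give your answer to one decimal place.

Flow: 34 L/min ÷ 60 = 0.5667 L/s.
R = (PIP − Pplat)/V̇ = (24 − 18) / 0.5667 = 6.0/0.5667 = 10.588 cmH2O·s/L.
C = Vt/(Pplat − PEEP) = 340.0 / (18 − 5) = 340.0/13.0 = 26.154 mL/cmH2O.
τ = R × C = 10.588 × 0.02615 L/cmH2O = 0.2769 s.
Fraction remaining = e^(−Te/τ) = e^(−0.49/0.2769) = 0.1704; trapped volume = 340.0 × 0.1704 = 57.936 mL.
Additional alveolar pressure from trapping ≈ V_trapped / C = 57.936 / 26.154 = 2.215 cmH2O.

2.2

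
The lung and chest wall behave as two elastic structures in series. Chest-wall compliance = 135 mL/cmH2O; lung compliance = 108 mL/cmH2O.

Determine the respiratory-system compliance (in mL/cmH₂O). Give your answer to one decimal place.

Lung and chest wall are elastances in series: 1/Crs = 1/CL + 1/Ccw.
1/Crs = 1/108 + 1/135 = 0.01667.
Crs = 59.988 mL/cmH2O.

60.0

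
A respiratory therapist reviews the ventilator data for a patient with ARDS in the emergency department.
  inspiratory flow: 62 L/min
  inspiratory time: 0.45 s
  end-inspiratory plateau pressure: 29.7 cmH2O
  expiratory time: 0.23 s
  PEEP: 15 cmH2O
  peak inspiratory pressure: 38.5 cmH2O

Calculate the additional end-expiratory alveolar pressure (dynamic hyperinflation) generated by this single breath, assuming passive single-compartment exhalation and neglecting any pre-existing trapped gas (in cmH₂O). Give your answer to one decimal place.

Flow: 62 L/min ÷ 60 = 1.0333 L/s.
Vt = flow × Ti = 1.0333 L/s × 0.45 s × 1000 mL/L = 464.99 mL.
R = (PIP − Pplat)/V̇ = (38.5 − 29.7) / 1.0333 = 8.8/1.0333 = 8.516 cmH2O·s/L.
C = Vt/(Pplat − PEEP) = 464.99 / (29.7 − 15) = 464.99/14.7 = 31.632 mL/cmH2O.
τ = R × C = 8.516 × 0.03163 L/cmH2O = 0.2694 s.
Fraction remaining = e^(−Te/τ) = e^(−0.23/0.2694) = 0.4258; trapped volume = 464.99 × 0.4258 = 197.99 mL.
Additional alveolar pressure from trapping ≈ V_trapped / C = 197.99 / 31.632 = 6.259 cmH2O.

6.3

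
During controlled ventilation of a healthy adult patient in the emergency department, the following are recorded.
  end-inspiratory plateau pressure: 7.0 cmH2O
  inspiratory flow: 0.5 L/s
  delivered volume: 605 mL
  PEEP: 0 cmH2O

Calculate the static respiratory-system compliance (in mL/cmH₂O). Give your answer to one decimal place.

86.4

Cstat = Vt / (Pplat − PEEP) = 605 / (7.0 − 0) = 605 / 7.0 = 86.429 mL/cmH2O.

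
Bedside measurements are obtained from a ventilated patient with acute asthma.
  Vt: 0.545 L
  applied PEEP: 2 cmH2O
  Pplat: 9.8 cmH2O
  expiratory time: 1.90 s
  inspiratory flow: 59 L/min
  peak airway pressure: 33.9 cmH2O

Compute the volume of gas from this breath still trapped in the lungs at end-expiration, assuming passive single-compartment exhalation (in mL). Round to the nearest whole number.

180

Flow: 59 L/min ÷ 60 = 0.9833 L/s.
R = (PIP − Pplat)/V̇ = (33.9 − 9.8) / 0.9833 = 24.1/0.9833 = 24.509 cmH2O·s/L.
C = Vt/(Pplat − PEEP) = 545.0 / (9.8 − 2) = 545.0/7.8 = 69.872 mL/cmH2O.
τ = R × C = 24.509 × 0.06987 L/cmH2O = 1.712 s.
Fraction remaining = e^(−Te/τ) = e^(−1.90/1.712) = 0.3296.
Trapped volume = 545.0 × 0.3296 = 179.63 mL.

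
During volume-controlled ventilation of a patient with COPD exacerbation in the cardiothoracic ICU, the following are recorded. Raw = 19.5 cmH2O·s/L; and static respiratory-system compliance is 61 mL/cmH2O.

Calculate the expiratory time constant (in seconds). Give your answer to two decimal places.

1.19

τ = R × C = 19.5 × 61 mL/cmH2O = 19.5 × 0.061 L/cmH2O = 1.19 s.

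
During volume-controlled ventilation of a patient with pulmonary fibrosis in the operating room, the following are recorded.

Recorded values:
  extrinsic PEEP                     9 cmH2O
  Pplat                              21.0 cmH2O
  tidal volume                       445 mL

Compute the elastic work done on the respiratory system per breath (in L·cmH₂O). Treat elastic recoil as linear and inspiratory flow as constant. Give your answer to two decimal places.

2.67

Elastic work ≈ ½ × (Pplat − PEEP) × Vt = 0.5 × (21.0 − 9) × 0.445 L = 0.5 × 12.0 × 0.445 = 2.67 L·cmH2O.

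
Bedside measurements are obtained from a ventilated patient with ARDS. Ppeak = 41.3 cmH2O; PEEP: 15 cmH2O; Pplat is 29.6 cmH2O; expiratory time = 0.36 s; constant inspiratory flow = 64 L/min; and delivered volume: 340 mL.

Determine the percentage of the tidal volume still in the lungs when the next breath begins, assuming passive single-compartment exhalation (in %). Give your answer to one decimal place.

24.4

Flow: 64 L/min ÷ 60 = 1.0667 L/s.
R = (PIP − Pplat)/V̇ = (41.3 − 29.6) / 1.0667 = 11.7/1.0667 = 10.968 cmH2O·s/L.
C = Vt/(Pplat − PEEP) = 340.0 / (29.6 − 15) = 340.0/14.6 = 23.288 mL/cmH2O.
τ = R × C = 10.968 × 0.02329 L/cmH2O = 0.2554 s.
Fraction remaining at end-expiration = e^(−Te/τ) = e^(−0.36/0.2554) = 0.2443 → 24.43%.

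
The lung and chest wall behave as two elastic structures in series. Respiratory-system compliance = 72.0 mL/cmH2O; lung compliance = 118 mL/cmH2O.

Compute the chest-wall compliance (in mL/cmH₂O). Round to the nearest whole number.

185

1/Ccw = 1/Crs − 1/CL.
1/Ccw = 1/72.0 − 1/118 = 0.005414.
Ccw = 184.71 mL/cmH2O.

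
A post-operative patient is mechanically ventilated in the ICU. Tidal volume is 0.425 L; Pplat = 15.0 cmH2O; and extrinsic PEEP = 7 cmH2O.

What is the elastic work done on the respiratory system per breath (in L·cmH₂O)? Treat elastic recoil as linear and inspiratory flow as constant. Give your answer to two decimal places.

Elastic work ≈ ½ × (Pplat − PEEP) × Vt = 0.5 × (15.0 − 7) × 0.425 L = 0.5 × 8.0 × 0.425 = 1.7 L·cmH2O.

1.70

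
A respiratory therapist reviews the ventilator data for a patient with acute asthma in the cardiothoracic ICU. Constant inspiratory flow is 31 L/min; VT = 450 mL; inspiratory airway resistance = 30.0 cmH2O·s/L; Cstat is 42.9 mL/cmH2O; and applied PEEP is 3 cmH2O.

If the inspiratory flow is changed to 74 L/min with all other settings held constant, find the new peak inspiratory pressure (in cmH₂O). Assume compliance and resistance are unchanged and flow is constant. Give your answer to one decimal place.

50.5

Flow: 31 L/min ÷ 60 = 0.5167 L/s.
New flow: 74 L/min ÷ 60 = 1.2333 L/s.
PIP = Vt/C + R·V̇ + PEEP (constant-flow equation of motion).
Only the resistive term changes: ΔPIP = R × ΔV̇ = 30.0 × (1.2333 − 0.5167) = 30.0 × 0.7166 = 21.498 cmH2O.
Original PIP = 450/42.9 + 30.0×0.5167 + 3 = 28.991 cmH2O; new PIP = 28.991 + (21.498) = 50.489 cmH2O.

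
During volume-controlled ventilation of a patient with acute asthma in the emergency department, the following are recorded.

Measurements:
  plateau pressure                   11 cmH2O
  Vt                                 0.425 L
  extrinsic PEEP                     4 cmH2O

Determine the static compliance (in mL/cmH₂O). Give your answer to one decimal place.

60.7

Cstat = Vt / (Pplat − PEEP) = 425 / (11 − 4) = 425 / 7.0 = 60.714 mL/cmH2O.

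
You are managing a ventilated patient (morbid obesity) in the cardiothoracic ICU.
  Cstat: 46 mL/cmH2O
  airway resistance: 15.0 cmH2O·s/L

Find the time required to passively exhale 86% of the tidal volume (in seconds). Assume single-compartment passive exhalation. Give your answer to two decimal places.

1.36

τ = R × C = 15.0 × 46 mL/cmH2O = 15.0 × 0.046 L/cmH2O = 0.69 s.
Exhaled fraction f = 1 − e^(−t/τ) → t = −τ·ln(1 − f) = −0.69·ln(0.14) = 1.357 s.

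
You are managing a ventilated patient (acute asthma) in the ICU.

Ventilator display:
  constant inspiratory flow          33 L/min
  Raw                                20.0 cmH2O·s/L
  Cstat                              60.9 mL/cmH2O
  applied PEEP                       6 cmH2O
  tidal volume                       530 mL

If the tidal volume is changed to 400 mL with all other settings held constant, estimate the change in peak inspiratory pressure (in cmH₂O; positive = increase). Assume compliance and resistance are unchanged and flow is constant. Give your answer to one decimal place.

-2.1

PIP = Vt/C + R·V̇ + PEEP (constant-flow equation of motion).
Only the elastic term changes: ΔPIP = ΔVt / C = (400 − 530) / 60.9 = -2.135 cmH2O.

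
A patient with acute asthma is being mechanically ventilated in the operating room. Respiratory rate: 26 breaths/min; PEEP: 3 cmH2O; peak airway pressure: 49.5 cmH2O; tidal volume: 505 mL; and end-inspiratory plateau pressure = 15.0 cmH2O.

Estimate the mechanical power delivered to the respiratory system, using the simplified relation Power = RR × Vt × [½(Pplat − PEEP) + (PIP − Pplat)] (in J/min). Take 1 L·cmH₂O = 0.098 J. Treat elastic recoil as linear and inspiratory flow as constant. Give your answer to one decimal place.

52.1

Per-breath work = Vt × [½(Pplat−PEEP) + (PIP−Pplat)] = 0.505 × [0.5×12.0 + 34.5] = 0.505 × 40.5 = 20.453 L·cmH2O.
Power = 26 × 20.453 = 531.78 L·cmH2O/min.
× 0.098 J/(L·cmH2O) → 52.114 J/min.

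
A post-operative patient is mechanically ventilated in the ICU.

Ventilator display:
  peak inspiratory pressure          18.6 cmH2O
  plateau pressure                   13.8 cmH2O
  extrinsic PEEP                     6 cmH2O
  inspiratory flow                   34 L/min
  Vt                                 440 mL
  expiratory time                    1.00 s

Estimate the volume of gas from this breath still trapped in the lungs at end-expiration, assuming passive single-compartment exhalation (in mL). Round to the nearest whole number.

Flow: 34 L/min ÷ 60 = 0.5667 L/s.
R = (PIP − Pplat)/V̇ = (18.6 − 13.8) / 0.5667 = 4.8/0.5667 = 8.47 cmH2O·s/L.
C = Vt/(Pplat − PEEP) = 440.0 / (13.8 − 6) = 440.0/7.8 = 56.41 mL/cmH2O.
τ = R × C = 8.47 × 0.05641 L/cmH2O = 0.4778 s.
Fraction remaining = e^(−Te/τ) = e^(−1.00/0.4778) = 0.1233.
Trapped volume = 440.0 × 0.1233 = 54.252 mL.

54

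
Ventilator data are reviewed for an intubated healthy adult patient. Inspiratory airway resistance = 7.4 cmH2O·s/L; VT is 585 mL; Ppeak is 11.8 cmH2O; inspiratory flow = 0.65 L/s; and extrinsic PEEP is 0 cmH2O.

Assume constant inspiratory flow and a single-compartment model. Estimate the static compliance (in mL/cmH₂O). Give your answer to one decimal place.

83.7

Equation of motion (constant flow): PIP = Vt/C + R·V̇ + PEEP.
Vt/C = PIP − R·V̇ − PEEP = 11.8 − 7.4×0.65 − 0 = 11.8 − 4.81 − 0 = 6.99 cmH2O.
C = Vt / 6.99 = 585 / 6.99 = 83.691 mL/cmH2O.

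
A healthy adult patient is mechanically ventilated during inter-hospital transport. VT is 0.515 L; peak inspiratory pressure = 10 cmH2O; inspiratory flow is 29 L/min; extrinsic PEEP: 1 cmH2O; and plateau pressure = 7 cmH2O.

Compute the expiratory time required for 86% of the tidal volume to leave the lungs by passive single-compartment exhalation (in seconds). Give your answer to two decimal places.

Flow: 29 L/min ÷ 60 = 0.4833 L/s.
R = (PIP − Pplat)/V̇ = (10 − 7) / 0.4833 = 3.0/0.4833 = 6.207 cmH2O·s/L.
C = Vt/(Pplat − PEEP) = 515.0 / (7 − 1) = 515.0/6.0 = 85.833 mL/cmH2O.
τ = R × C = 6.207 × 0.08583 L/cmH2O = 0.5327 s.
t = −τ·ln(1 − 0.86) = −0.5327·ln(0.14) = 1.047 s.

1.05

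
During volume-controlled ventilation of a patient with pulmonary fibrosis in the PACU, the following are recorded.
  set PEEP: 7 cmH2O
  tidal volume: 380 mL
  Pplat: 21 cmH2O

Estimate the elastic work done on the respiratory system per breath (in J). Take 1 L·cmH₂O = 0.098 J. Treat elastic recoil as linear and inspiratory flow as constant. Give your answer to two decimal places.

0.26

Elastic work ≈ ½ × (Pplat − PEEP) × Vt = 0.5 × (21 − 7) × 0.380 L = 0.5 × 14.0 × 0.380 = 2.66 L·cmH2O.
× 0.098 J/(L·cmH2O) → 0.2607 J.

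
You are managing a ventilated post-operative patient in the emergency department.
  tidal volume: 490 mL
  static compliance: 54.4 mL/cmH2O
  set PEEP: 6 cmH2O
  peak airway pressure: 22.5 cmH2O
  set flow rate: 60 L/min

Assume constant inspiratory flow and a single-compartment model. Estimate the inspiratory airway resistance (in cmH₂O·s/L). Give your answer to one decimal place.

7.5

Flow: 60 L/min ÷ 60 = 1 L/s.
Equation of motion (constant flow): PIP = Vt/C + R·V̇ + PEEP.
R·V̇ = PIP − Vt/C − PEEP = 22.5 − 490/54.4 − 6 = 22.5 − 9.007 − 6 = 7.493 cmH2O.
R = 7.493 / 1 = 7.493 cmH2O·s/L.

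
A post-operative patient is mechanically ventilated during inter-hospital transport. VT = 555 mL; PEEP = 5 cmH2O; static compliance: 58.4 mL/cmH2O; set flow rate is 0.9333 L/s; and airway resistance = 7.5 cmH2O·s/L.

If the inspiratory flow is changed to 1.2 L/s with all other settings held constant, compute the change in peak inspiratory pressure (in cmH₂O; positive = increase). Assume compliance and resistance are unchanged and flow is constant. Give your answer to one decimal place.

PIP = Vt/C + R·V̇ + PEEP (constant-flow equation of motion).
Only the resistive term changes: ΔPIP = R × ΔV̇ = 7.5 × (1.2 − 0.9333) = 7.5 × 0.2667 = 2.0 cmH2O.

2.0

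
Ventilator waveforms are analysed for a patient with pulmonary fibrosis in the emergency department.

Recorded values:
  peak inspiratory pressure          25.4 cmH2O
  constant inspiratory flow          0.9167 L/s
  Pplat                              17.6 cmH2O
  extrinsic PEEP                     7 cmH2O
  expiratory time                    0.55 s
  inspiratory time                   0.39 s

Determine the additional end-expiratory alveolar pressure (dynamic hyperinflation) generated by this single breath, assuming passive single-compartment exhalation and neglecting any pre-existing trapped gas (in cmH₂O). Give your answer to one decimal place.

Vt = flow × Ti = 0.9167 L/s × 0.39 s × 1000 mL/L = 357.51 mL.
R = (PIP − Pplat)/V̇ = (25.4 − 17.6) / 0.9167 = 7.8/0.9167 = 8.509 cmH2O·s/L.
C = Vt/(Pplat − PEEP) = 357.51 / (17.6 − 7) = 357.51/10.6 = 33.727 mL/cmH2O.
τ = R × C = 8.509 × 0.03373 L/cmH2O = 0.287 s.
Fraction remaining = e^(−Te/τ) = e^(−0.55/0.287) = 0.1471; trapped volume = 357.51 × 0.1471 = 52.59 mL.
Additional alveolar pressure from trapping ≈ V_trapped / C = 52.59 / 33.727 = 1.559 cmH2O.

1.6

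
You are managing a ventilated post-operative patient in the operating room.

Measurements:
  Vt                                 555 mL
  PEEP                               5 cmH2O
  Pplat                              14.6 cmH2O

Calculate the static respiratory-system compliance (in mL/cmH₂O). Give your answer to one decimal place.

Cstat = Vt / (Pplat − PEEP) = 555 / (14.6 − 5) = 555 / 9.6 = 57.813 mL/cmH2O.

57.8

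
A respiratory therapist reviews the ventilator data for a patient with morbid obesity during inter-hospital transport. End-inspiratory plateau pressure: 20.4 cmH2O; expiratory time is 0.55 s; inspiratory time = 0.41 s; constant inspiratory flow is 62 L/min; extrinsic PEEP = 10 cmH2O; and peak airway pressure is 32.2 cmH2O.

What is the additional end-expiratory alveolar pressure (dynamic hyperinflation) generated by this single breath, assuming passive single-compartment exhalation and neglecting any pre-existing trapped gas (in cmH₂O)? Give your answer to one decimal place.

Flow: 62 L/min ÷ 60 = 1.0333 L/s.
Vt = flow × Ti = 1.0333 L/s × 0.41 s × 1000 mL/L = 423.65 mL.
R = (PIP − Pplat)/V̇ = (32.2 − 20.4) / 1.0333 = 11.8/1.0333 = 11.42 cmH2O·s/L.
C = Vt/(Pplat − PEEP) = 423.65 / (20.4 − 10) = 423.65/10.4 = 40.736 mL/cmH2O.
τ = R × C = 11.42 × 0.04074 L/cmH2O = 0.4653 s.
Fraction remaining = e^(−Te/τ) = e^(−0.55/0.4653) = 0.3067; trapped volume = 423.65 × 0.3067 = 129.93 mL.
Additional alveolar pressure from trapping ≈ V_trapped / C = 129.93 / 40.736 = 3.19 cmH2O.

3.2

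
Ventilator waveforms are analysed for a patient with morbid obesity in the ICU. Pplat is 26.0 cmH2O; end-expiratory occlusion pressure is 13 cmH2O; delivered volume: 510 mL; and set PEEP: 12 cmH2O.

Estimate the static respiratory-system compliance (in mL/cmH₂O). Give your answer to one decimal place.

39.2

End-expiratory occlusion gives total PEEP = 13 cmH2O (intrinsic PEEP = 13 − 12 = 1). Use total PEEP for the elastic gradient.
Cstat = Vt / (Pplat − PEEPtotal) = 510 / (26.0 − 13) = 510 / 13.0 = 39.231 mL/cmH2O.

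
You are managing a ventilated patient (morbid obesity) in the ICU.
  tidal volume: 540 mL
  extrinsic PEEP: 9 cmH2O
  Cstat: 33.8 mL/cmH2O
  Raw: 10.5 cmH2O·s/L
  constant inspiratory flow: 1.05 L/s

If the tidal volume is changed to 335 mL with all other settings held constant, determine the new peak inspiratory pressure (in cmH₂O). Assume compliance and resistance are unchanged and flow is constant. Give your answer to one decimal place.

29.9

PIP = Vt/C + R·V̇ + PEEP (constant-flow equation of motion).
Only the elastic term changes: ΔPIP = ΔVt / C = (335 − 540) / 33.8 = -6.065 cmH2O.
Original PIP = 540/33.8 + 10.5×1.05 + 9 = 36.001 cmH2O; new PIP = 36.001 + (-6.065) = 29.936 cmH2O.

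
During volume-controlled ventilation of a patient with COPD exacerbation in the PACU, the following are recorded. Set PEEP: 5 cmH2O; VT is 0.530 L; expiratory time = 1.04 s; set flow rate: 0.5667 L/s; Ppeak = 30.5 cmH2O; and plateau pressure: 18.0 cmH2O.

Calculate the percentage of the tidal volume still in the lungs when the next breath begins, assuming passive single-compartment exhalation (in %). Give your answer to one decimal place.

31.5

R = (PIP − Pplat)/V̇ = (30.5 − 18.0) / 0.5667 = 12.5/0.5667 = 22.058 cmH2O·s/L.
C = Vt/(Pplat − PEEP) = 530.0 / (18.0 − 5) = 530.0/13.0 = 40.769 mL/cmH2O.
τ = R × C = 22.058 × 0.04077 L/cmH2O = 0.8993 s.
Fraction remaining at end-expiration = e^(−Te/τ) = e^(−1.04/0.8993) = 0.3146 → 31.46%.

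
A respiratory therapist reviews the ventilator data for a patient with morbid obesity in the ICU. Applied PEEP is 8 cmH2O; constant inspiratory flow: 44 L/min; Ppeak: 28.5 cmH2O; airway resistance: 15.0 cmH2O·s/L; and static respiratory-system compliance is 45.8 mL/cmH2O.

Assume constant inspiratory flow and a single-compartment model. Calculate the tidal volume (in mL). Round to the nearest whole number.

Flow: 44 L/min ÷ 60 = 0.7333 L/s.
Equation of motion (constant flow): PIP = Vt/C + R·V̇ + PEEP.
Vt/C = PIP − R·V̇ − PEEP = 28.5 − 11.0 − 8 = 9.5 cmH2O.
Vt = C × 9.5 = 45.8 × 9.5 = 435.1 mL.

435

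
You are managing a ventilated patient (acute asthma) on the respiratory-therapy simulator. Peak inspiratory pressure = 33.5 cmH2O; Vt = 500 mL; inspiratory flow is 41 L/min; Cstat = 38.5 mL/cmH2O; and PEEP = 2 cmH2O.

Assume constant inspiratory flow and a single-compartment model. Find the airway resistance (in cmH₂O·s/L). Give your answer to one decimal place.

27.1

Flow: 41 L/min ÷ 60 = 0.6833 L/s.
Equation of motion (constant flow): PIP = Vt/C + R·V̇ + PEEP.
R·V̇ = PIP − Vt/C − PEEP = 33.5 − 500/38.5 − 2 = 33.5 − 12.987 − 2 = 18.513 cmH2O.
R = 18.513 / 0.6833 = 27.094 cmH2O·s/L.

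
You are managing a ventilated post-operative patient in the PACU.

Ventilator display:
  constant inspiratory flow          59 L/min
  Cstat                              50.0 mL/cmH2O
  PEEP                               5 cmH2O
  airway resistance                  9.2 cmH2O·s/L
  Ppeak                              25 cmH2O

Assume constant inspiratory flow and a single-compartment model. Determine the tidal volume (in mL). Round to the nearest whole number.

Flow: 59 L/min ÷ 60 = 0.9833 L/s.
Equation of motion (constant flow): PIP = Vt/C + R·V̇ + PEEP.
Vt/C = PIP − R·V̇ − PEEP = 25 − 9.046 − 5 = 10.954 cmH2O.
Vt = C × 10.954 = 50.0 × 10.954 = 547.7 mL.

548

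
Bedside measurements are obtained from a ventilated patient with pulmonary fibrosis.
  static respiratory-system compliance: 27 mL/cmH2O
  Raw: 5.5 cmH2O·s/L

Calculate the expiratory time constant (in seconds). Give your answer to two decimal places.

τ = R × C = 5.5 × 27 mL/cmH2O = 5.5 × 0.027 L/cmH2O = 0.1485 s.

0.15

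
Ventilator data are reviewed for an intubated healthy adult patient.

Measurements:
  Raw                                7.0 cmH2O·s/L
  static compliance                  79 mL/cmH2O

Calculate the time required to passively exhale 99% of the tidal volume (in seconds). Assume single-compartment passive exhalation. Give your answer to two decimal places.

τ = R × C = 7.0 × 79 mL/cmH2O = 7.0 × 0.079 L/cmH2O = 0.553 s.
Exhaled fraction f = 1 − e^(−t/τ) → t = −τ·ln(1 − f) = −0.553·ln(0.01) = 2.547 s.

2.55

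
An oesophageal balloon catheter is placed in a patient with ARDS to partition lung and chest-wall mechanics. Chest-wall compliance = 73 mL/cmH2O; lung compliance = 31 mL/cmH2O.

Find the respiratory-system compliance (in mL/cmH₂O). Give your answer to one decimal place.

21.8

Lung and chest wall are elastances in series: 1/Crs = 1/CL + 1/Ccw.
1/Crs = 1/31 + 1/73 = 0.04596.
Crs = 21.758 mL/cmH2O.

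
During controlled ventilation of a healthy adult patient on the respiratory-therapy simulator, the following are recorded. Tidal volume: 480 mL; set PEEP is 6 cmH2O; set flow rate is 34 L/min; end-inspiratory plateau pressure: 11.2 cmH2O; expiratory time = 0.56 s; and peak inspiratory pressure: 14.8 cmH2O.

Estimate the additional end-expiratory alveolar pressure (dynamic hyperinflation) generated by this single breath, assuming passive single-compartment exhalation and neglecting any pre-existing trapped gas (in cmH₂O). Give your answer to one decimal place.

Flow: 34 L/min ÷ 60 = 0.5667 L/s.
R = (PIP − Pplat)/V̇ = (14.8 − 11.2) / 0.5667 = 3.6/0.5667 = 6.353 cmH2O·s/L.
C = Vt/(Pplat − PEEP) = 480.0 / (11.2 − 6) = 480.0/5.2 = 92.308 mL/cmH2O.
τ = R × C = 6.353 × 0.09231 L/cmH2O = 0.5864 s.
Fraction remaining = e^(−Te/τ) = e^(−0.56/0.5864) = 0.3848; trapped volume = 480.0 × 0.3848 = 184.7 mL.
Additional alveolar pressure from trapping ≈ V_trapped / C = 184.7 / 92.308 = 2.001 cmH2O.

2.0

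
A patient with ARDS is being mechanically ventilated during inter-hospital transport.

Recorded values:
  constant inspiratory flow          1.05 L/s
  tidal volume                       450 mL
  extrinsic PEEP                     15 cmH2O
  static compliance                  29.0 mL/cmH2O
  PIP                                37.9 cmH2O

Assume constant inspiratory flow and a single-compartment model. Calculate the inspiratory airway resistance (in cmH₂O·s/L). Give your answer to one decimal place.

Equation of motion (constant flow): PIP = Vt/C + R·V̇ + PEEP.
R·V̇ = PIP − Vt/C − PEEP = 37.9 − 450/29.0 − 15 = 37.9 − 15.517 − 15 = 7.383 cmH2O.
R = 7.383 / 1.05 = 7.031 cmH2O·s/L.

7.0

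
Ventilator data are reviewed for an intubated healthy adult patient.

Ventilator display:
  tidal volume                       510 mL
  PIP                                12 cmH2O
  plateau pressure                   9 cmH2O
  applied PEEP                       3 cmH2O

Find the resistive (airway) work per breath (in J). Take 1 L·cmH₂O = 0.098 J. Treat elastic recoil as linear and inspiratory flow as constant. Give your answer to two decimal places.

0.15

With constant inspiratory flow the resistive pressure is constant at PIP − Pplat = 12 − 9 = 3.0 cmH2O, so resistive work = 3.0 × 0.510 = 1.53 L·cmH2O.
× 0.098 J/(L·cmH2O) → 0.1499 J.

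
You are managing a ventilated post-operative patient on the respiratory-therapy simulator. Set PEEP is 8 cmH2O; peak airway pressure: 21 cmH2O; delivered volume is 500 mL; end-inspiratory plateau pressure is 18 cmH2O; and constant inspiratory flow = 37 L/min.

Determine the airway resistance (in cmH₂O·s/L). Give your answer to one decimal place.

4.9

Flow: 37 L/min ÷ 60 = 0.6167 L/s.
Raw = (PIP − Pplat) / flow = (21 − 18) / 0.6167 = 3.0 / 0.6167 = 4.865 cmH2O·s/L.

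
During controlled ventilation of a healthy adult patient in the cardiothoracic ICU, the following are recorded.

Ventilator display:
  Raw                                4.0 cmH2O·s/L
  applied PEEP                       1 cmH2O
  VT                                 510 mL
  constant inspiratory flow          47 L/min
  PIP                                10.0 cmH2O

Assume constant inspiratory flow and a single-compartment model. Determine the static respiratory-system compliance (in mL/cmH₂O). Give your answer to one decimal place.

86.9

Flow: 47 L/min ÷ 60 = 0.7833 L/s.
Equation of motion (constant flow): PIP = Vt/C + R·V̇ + PEEP.
Vt/C = PIP − R·V̇ − PEEP = 10.0 − 4.0×0.7833 − 1 = 10.0 − 3.133 − 1 = 5.867 cmH2O.
C = Vt / 5.867 = 510 / 5.867 = 86.927 mL/cmH2O.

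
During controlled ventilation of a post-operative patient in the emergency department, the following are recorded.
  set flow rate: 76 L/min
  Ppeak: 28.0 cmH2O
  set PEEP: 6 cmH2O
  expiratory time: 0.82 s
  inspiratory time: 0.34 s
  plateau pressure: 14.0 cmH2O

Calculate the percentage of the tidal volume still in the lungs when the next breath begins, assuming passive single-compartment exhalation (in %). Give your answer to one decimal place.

25.2

Flow: 76 L/min ÷ 60 = 1.2667 L/s.
Vt = flow × Ti = 1.2667 L/s × 0.34 s × 1000 mL/L = 430.68 mL.
R = (PIP − Pplat)/V̇ = (28.0 − 14.0) / 1.2667 = 14.0/1.2667 = 11.052 cmH2O·s/L.
C = Vt/(Pplat − PEEP) = 430.68 / (14.0 − 6) = 430.68/8.0 = 53.835 mL/cmH2O.
τ = R × C = 11.052 × 0.05384 L/cmH2O = 0.595 s.
Fraction remaining at end-expiration = e^(−Te/τ) = e^(−0.82/0.595) = 0.252 → 25.2%.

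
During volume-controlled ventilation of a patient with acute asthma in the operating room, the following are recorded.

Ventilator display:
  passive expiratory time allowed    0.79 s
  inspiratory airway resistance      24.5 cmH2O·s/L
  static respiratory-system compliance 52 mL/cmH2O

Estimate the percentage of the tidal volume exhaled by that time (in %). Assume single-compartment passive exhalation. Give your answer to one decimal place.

46.2

τ = R × C = 24.5 × 52 mL/cmH2O = 24.5 × 0.052 L/cmH2O = 1.274 s.
Passive exhalation: V(t)/V₀ = e^(−t/τ) = e^(−0.79/1.274) = 0.5379.
Fraction exhaled = 1 − 0.5379 = 0.4621 → 46.21%.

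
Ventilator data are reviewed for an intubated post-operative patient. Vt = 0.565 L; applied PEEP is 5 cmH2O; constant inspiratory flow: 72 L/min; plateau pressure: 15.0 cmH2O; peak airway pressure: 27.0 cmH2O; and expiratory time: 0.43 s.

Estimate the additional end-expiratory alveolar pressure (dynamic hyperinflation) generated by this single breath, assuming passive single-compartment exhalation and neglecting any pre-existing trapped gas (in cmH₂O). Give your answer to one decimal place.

Flow: 72 L/min ÷ 60 = 1.2 L/s.
R = (PIP − Pplat)/V̇ = (27.0 − 15.0) / 1.2 = 12.0/1.2 = 10.0 cmH2O·s/L.
C = Vt/(Pplat − PEEP) = 565.0 / (15.0 − 5) = 565.0/10.0 = 56.5 mL/cmH2O.
τ = R × C = 10.0 × 0.0565 L/cmH2O = 0.565 s.
Fraction remaining = e^(−Te/τ) = e^(−0.43/0.565) = 0.4672; trapped volume = 565.0 × 0.4672 = 263.97 mL.
Additional alveolar pressure from trapping ≈ V_trapped / C = 263.97 / 56.5 = 4.672 cmH2O.

4.7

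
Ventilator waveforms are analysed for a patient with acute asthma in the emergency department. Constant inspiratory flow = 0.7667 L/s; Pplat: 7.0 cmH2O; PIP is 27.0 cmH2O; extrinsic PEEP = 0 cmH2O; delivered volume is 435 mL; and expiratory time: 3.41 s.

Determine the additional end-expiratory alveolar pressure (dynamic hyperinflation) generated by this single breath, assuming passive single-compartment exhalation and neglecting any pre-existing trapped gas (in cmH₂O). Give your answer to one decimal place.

0.9

R = (PIP − Pplat)/V̇ = (27.0 − 7.0) / 0.7667 = 20.0/0.7667 = 26.086 cmH2O·s/L.
C = Vt/(Pplat − PEEP) = 435.0 / (7.0 − 0) = 435.0/7.0 = 62.143 mL/cmH2O.
τ = R × C = 26.086 × 0.06214 L/cmH2O = 1.621 s.
Fraction remaining = e^(−Te/τ) = e^(−3.41/1.621) = 0.122; trapped volume = 435.0 × 0.122 = 53.07 mL.
Additional alveolar pressure from trapping ≈ V_trapped / C = 53.07 / 62.143 = 0.854 cmH2O.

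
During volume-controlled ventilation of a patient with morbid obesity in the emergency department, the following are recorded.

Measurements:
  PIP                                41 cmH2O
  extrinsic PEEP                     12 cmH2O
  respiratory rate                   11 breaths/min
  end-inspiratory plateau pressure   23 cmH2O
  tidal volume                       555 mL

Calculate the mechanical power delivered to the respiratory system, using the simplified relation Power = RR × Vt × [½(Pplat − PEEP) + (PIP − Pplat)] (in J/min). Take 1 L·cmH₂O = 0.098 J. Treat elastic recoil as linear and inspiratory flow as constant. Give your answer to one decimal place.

14.1

Per-breath work = Vt × [½(Pplat−PEEP) + (PIP−Pplat)] = 0.555 × [0.5×11.0 + 18.0] = 0.555 × 23.5 = 13.043 L·cmH2O.
Power = 11 × 13.043 = 143.47 L·cmH2O/min.
× 0.098 J/(L·cmH2O) → 14.06 J/min.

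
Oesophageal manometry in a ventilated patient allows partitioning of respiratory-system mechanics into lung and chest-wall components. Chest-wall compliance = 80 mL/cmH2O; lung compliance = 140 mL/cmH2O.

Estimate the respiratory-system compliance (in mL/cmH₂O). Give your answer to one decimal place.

50.9

Lung and chest wall are elastances in series: 1/Crs = 1/CL + 1/Ccw.
1/Crs = 1/140 + 1/80 = 0.01964.
Crs = 50.916 mL/cmH2O.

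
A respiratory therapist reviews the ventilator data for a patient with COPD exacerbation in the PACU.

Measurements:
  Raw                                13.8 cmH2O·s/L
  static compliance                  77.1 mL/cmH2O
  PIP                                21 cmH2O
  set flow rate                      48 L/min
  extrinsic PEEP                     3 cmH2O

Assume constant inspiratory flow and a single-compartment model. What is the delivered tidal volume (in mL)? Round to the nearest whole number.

Flow: 48 L/min ÷ 60 = 0.8 L/s.
Equation of motion (constant flow): PIP = Vt/C + R·V̇ + PEEP.
Vt/C = PIP − R·V̇ − PEEP = 21 − 11.04 − 3 = 6.96 cmH2O.
Vt = C × 6.96 = 77.1 × 6.96 = 536.62 mL.

537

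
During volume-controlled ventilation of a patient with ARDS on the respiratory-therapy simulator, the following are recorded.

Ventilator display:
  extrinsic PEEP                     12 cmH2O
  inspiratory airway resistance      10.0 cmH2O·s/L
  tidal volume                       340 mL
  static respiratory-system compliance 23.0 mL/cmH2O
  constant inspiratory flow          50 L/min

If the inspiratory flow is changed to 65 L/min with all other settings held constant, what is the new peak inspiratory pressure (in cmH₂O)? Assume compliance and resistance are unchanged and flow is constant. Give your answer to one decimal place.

37.6

Flow: 50 L/min ÷ 60 = 0.8333 L/s.
New flow: 65 L/min ÷ 60 = 1.0833 L/s.
PIP = Vt/C + R·V̇ + PEEP (constant-flow equation of motion).
Only the resistive term changes: ΔPIP = R × ΔV̇ = 10.0 × (1.0833 − 0.8333) = 10.0 × 0.25 = 2.5 cmH2O.
Original PIP = 340/23.0 + 10.0×0.8333 + 12 = 35.116 cmH2O; new PIP = 35.116 + (2.5) = 37.616 cmH2O.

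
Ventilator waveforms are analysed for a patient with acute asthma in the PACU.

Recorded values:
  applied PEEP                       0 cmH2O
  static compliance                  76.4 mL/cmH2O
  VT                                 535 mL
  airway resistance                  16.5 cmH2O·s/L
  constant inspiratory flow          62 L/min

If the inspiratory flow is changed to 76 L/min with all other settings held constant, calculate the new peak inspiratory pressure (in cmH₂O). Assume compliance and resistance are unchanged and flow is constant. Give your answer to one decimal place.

27.9

Flow: 62 L/min ÷ 60 = 1.0333 L/s.
New flow: 76 L/min ÷ 60 = 1.2667 L/s.
PIP = Vt/C + R·V̇ + PEEP (constant-flow equation of motion).
Only the resistive term changes: ΔPIP = R × ΔV̇ = 16.5 × (1.2667 − 1.0333) = 16.5 × 0.2334 = 3.851 cmH2O.
Original PIP = 535/76.4 + 16.5×1.0333 + 0 = 24.052 cmH2O; new PIP = 24.052 + (3.851) = 27.903 cmH2O.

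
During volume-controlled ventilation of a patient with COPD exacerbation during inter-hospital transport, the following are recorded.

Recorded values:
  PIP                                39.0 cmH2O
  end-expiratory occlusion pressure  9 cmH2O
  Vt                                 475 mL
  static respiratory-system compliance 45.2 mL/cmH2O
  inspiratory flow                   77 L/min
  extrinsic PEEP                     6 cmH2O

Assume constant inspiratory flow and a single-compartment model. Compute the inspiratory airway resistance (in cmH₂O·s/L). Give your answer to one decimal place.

15.2

Flow: 77 L/min ÷ 60 = 1.2833 L/s.
Total PEEP = 9 cmH2O (set 6 + intrinsic 3); this is the baseline alveolar pressure.
Equation of motion (constant flow): PIP = Vt/C + R·V̇ + PEEP.
R·V̇ = PIP − Vt/C − PEEP = 39.0 − 475/45.2 − 9 = 39.0 − 10.509 − 9 = 19.491 cmH2O.
R = 19.491 / 1.2833 = 15.188 cmH2O·s/L.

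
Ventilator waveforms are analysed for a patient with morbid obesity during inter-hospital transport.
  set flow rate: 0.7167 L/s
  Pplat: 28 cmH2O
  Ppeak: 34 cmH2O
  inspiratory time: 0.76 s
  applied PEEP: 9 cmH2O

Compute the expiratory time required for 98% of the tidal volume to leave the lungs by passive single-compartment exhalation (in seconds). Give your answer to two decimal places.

Vt = flow × Ti = 0.7167 L/s × 0.76 s × 1000 mL/L = 544.69 mL.
R = (PIP − Pplat)/V̇ = (34 − 28) / 0.7167 = 6.0/0.7167 = 8.372 cmH2O·s/L.
C = Vt/(Pplat − PEEP) = 544.69 / (28 − 9) = 544.69/19.0 = 28.668 mL/cmH2O.
τ = R × C = 8.372 × 0.02867 L/cmH2O = 0.24 s.
t = −τ·ln(1 − 0.98) = −0.24·ln(0.02) = 0.9389 s.

0.94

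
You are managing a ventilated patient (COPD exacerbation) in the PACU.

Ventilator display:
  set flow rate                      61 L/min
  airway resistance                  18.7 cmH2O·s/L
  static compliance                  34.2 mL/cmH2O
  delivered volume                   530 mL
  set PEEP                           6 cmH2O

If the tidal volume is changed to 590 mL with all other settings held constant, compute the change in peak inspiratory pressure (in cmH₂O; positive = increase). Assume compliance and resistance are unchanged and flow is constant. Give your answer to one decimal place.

1.8

PIP = Vt/C + R·V̇ + PEEP (constant-flow equation of motion).
Only the elastic term changes: ΔPIP = ΔVt / C = (590 − 530) / 34.2 = 1.754 cmH2O.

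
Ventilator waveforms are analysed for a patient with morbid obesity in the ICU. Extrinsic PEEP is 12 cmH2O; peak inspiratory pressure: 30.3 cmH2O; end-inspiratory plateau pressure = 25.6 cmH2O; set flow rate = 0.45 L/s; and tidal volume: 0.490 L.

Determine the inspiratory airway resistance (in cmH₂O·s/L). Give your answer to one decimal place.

Raw = (PIP − Pplat) / flow = (30.3 − 25.6) / 0.45 = 4.7 / 0.45 = 10.444 cmH2O·s/L.

10.4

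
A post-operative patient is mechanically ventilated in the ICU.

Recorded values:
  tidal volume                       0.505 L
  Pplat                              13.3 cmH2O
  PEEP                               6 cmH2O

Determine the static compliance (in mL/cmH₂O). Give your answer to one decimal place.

69.2

Cstat = Vt / (Pplat − PEEP) = 505 / (13.3 − 6) = 505 / 7.3 = 69.178 mL/cmH2O.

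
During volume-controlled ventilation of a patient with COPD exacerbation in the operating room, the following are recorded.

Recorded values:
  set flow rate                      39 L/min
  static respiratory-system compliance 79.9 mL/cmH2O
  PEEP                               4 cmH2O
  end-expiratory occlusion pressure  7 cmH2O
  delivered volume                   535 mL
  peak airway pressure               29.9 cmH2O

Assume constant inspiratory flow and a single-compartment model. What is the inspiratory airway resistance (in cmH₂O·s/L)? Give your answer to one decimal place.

24.9

Flow: 39 L/min ÷ 60 = 0.65 L/s.
Total PEEP = 7 cmH2O (set 4 + intrinsic 3); this is the baseline alveolar pressure.
Equation of motion (constant flow): PIP = Vt/C + R·V̇ + PEEP.
R·V̇ = PIP − Vt/C − PEEP = 29.9 − 535/79.9 − 7 = 29.9 − 6.696 − 7 = 16.204 cmH2O.
R = 16.204 / 0.65 = 24.929 cmH2O·s/L.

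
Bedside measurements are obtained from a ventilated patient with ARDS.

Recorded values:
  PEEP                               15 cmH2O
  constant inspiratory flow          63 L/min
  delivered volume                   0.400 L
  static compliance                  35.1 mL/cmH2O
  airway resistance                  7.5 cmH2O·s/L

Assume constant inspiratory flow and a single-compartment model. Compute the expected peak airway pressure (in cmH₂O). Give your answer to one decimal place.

Flow: 63 L/min ÷ 60 = 1.05 L/s.
Equation of motion (constant flow): PIP = Vt/C + R·V̇ + PEEP.
PIP = 400/35.1 + 7.5×1.05 + 15 = 11.396 + 7.875 + 15 = 34.271 cmH2O.

34.3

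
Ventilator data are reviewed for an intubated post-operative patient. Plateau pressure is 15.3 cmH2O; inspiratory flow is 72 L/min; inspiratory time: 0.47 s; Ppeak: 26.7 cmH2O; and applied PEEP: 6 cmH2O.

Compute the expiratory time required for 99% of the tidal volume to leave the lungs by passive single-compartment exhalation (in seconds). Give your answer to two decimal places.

Flow: 72 L/min ÷ 60 = 1.2 L/s.
Vt = flow × Ti = 1.2 L/s × 0.47 s × 1000 mL/L = 564.0 mL.
R = (PIP − Pplat)/V̇ = (26.7 − 15.3) / 1.2 = 11.4/1.2 = 9.5 cmH2O·s/L.
C = Vt/(Pplat − PEEP) = 564.0 / (15.3 − 6) = 564.0/9.3 = 60.645 mL/cmH2O.
τ = R × C = 9.5 × 0.06065 L/cmH2O = 0.5762 s.
t = −τ·ln(1 − 0.99) = −0.5762·ln(0.01) = 2.653 s.

2.65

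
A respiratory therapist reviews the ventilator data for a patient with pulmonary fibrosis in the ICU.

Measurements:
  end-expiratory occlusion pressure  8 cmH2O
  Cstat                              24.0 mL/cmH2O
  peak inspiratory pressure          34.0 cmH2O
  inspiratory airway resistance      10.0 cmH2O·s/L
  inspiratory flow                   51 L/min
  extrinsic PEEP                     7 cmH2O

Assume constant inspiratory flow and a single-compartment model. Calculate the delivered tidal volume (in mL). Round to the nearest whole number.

420

Flow: 51 L/min ÷ 60 = 0.85 L/s.
Total PEEP = 8 cmH2O (set 7 + intrinsic 1); this is the baseline alveolar pressure.
Equation of motion (constant flow): PIP = Vt/C + R·V̇ + PEEP.
Vt/C = PIP − R·V̇ − PEEP = 34.0 − 8.5 − 8 = 17.5 cmH2O.
Vt = C × 17.5 = 24.0 × 17.5 = 420.0 mL.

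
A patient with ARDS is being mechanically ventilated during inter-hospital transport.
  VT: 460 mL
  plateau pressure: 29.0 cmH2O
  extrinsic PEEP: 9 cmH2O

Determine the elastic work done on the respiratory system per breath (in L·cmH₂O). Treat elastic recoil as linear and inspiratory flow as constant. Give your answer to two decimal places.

Elastic work ≈ ½ × (Pplat − PEEP) × Vt = 0.5 × (29.0 − 9) × 0.460 L = 0.5 × 20.0 × 0.460 = 4.6 L·cmH2O.

4.60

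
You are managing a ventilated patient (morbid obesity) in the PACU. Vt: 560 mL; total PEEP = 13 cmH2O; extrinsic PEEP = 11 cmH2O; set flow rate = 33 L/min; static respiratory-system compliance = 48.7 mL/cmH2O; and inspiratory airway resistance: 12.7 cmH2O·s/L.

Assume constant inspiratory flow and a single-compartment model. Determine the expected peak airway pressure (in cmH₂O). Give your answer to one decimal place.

31.5

Flow: 33 L/min ÷ 60 = 0.55 L/s.
Total PEEP = 13 cmH2O (set 11 + intrinsic 2); this is the baseline alveolar pressure.
Equation of motion (constant flow): PIP = Vt/C + R·V̇ + PEEP.
PIP = 560/48.7 + 12.7×0.55 + 13 = 11.499 + 6.985 + 13 = 31.484 cmH2O.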